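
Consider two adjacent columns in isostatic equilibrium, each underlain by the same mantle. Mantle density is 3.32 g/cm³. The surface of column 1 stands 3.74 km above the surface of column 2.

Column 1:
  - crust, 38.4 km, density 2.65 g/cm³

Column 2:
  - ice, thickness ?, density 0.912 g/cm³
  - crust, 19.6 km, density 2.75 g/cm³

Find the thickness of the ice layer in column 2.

0.888 km

Take the compensation level at the base of the deeper column (depth z_c below the surface of column 1) and equate Σ ρ_i t_i down to z_c; mantle fills any gap and the z_c terms cancel.
Column 1: 38.4×2.65 + (z_c − 38.4)×3.32
Column 2: 3.74×0 + x×0.912 + 19.6×2.75 + (z_c − 3.74 − 19.6 − x)×3.32
The z_c×3.32 term appears on both sides and cancels. Collect the known terms of each column as K = Σ(ρt)_known − 3.32 × (depth of known layers): K_1 = 101.76 − 3.32×38.4 = −25.728; K_2 = 53.9 − 3.32×(3.74 + 19.6) = −23.5888.
Balance: K_1 = K_2 − x×(3.32 − 0.912), so x = (K_2 − K_1)/(3.32 − 0.912) = 2.1392/2.408 = 0.888 km.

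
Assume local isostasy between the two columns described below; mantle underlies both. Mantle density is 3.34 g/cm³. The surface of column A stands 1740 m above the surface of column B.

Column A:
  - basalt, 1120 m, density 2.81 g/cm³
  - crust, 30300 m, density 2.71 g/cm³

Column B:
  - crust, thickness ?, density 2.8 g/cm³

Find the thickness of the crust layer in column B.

Take the compensation level at the base of the deeper column (depth z_c below the surface of column A) and equate Σ ρ_i t_i down to z_c; mantle fills any gap and the z_c terms cancel.
Column A: 1120×2.81 + 30300×2.71 + (z_c − 31420)×3.34
Column B: 1740×0 + x×2.8 + (z_c − 1740 − 0 − x)×3.34
The z_c×3.34 term appears on both sides and cancels. Collect the known terms of each column as K = Σ(ρt)_known − 3.34 × (depth of known layers): K_A = 85260.2 − 3.34×31420 = −19682.6; K_B = 0 − 3.34×(1740 + 0) = −5811.6.
Balance: K_A = K_B − x×(3.34 − 2.8), so x = (K_B − K_A)/(3.34 − 2.8) = 13871/0.54 = 25700 m.

25700 m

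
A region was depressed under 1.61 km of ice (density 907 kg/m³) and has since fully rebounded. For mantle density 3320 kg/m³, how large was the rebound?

0.44 km

Removing the load lets mantle flow back in; uplift u satisfies ρ_ice t = ρ_m u.
u = t ρ_ice/ρ_m = 1.61 km × 907/3320 = 0.44 km.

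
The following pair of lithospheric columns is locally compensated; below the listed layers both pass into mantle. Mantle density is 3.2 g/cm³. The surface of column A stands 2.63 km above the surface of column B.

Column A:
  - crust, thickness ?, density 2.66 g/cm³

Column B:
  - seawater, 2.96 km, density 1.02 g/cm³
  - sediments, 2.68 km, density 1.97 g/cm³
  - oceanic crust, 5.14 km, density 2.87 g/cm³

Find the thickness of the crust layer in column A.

36.8 km

Take the compensation level at the base of the deeper column (depth z_c below the surface of column A) and equate Σ ρ_i t_i down to z_c; mantle fills any gap and the z_c terms cancel.
Column A: x×2.66 + (z_c − 0 − x)×3.2
Column B: 2.63×0 + 2.96×1.02 + 2.68×1.97 + 5.14×2.87 + (z_c − 2.63 − 10.78)×3.2
The z_c×3.2 term appears on both sides and cancels. Collect the known terms of each column as K = Σ(ρt)_known − 3.2 × (depth of known layers): K_A = 0 − 3.2×0 = 0; K_B = 23.0506 − 3.2×(2.63 + 10.78) = −19.8614.
Balance: K_A − x×(3.2 − 2.66) = K_B, so x = (K_A − K_B)/(3.2 − 2.66) = 19.8614/0.54 = 36.8 km.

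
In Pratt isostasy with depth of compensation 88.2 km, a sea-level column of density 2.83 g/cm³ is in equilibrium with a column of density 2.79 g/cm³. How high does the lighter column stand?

ρ_ref D = ρ (D + h) → h = D (ρ_ref − ρ)/ρ.
h = 88.2 km × (2.83 − 2.79)/2.79 = 1.26 km.

1.26 km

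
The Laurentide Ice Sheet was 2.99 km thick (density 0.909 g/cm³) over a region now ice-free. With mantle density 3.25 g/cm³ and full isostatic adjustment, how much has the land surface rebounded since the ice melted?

0.836 km

Removing the load lets mantle flow back in; uplift u satisfies ρ_ice t = ρ_m u.
u = t ρ_ice/ρ_m = 2.99 km × 0.909/3.25 = 0.836 km.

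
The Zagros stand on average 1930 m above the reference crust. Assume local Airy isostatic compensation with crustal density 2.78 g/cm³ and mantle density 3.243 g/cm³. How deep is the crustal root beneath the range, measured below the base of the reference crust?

11600 m

Isostatic balance requires: the weight of the topography is balanced by the buoyancy of the root, ρ_c h = (ρ_m − ρ_c) r.
r = h · ρ_c / (ρ_m − ρ_c) = 1930 m × 2.78 / (3.243 − 2.78) = 11600 m.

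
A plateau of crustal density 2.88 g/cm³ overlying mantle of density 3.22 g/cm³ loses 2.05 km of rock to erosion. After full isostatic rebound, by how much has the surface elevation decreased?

0.216 km

Rebound u = e ρ_c/ρ_m = 2.05 km × 2.88/3.22 = 1.834 km.
Net surface drop = e − u = 2.05 km − 1.834 km = e (ρ_m − ρ_c)/ρ_m = 0.216 km.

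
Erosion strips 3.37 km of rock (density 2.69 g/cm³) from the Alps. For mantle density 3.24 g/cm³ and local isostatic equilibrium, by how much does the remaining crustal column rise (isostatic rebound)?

Unloading: uplift u = e ρ_c/ρ_m = 3.37 km × 2.69/3.24 = 2.8 km.

2.8 km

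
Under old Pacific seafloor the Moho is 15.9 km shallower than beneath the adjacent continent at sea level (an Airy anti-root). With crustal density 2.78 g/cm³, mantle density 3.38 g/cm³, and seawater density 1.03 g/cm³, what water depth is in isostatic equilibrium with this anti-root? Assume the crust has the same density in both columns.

Replacing a thickness d of crust by seawater at the top must be balanced by replacing crust with mantle at the base: d (ρ_c − ρ_w) = a (ρ_m − ρ_c).
d = a (ρ_m − ρ_c)/(ρ_c − ρ_w) = 15.9 km × 0.6/1.75 = 5.45 km.

5.45 km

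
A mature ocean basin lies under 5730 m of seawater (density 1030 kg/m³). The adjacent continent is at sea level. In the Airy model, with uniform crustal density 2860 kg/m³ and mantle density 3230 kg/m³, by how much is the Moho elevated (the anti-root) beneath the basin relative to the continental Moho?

Balancing pressure at the compensation depth: replacing crust with seawater at the top is compensated by replacing crust with mantle at the base: d (ρ_c − ρ_w) = a (ρ_m − ρ_c).
a = d (ρ_c − ρ_w)/(ρ_m − ρ_c) = 5730 m × 1830/370 = 28300 m.

28300 m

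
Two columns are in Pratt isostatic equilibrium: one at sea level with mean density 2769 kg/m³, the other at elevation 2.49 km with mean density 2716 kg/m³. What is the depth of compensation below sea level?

ρ_ref D = ρ (D + h) → D (ρ_ref − ρ) = ρ h.
D = ρ h/(ρ_ref − ρ) = 2716 × 2.49 km/(2769 − 2716) = 128 km.

128 km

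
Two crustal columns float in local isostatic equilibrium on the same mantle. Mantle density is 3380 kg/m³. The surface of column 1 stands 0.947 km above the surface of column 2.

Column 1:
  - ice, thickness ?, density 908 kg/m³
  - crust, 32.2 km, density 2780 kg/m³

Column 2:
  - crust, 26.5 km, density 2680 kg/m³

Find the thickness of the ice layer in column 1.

Take the compensation level at the base of the deeper column (depth z_c below the surface of column 1) and equate Σ ρ_i t_i down to z_c; mantle fills any gap and the z_c terms cancel.
Column 1: x×908 + 32.2×2780 + (z_c − 32.2 − x)×3380
Column 2: 0.947×0 + 26.5×2680 + (z_c − 0.947 − 26.5)×3380
The z_c×3380 term appears on both sides and cancels. Collect the known terms of each column as K = Σ(ρt)_known − 3380 × (depth of known layers): K_1 = 89516 − 3380×32.2 = −19320; K_2 = 71020 − 3380×(0.947 + 26.5) = −21750.86.
Balance: K_1 − x×(3380 − 908) = K_2, so x = (K_1 − K_2)/(3380 − 908) = 2430.86/2472 = 0.983 km.

0.983 km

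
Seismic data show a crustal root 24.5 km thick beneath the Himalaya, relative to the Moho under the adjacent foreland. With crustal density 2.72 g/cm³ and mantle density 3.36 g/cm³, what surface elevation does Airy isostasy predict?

Balancing pressure at the compensation depth: ρ_c h = (ρ_m − ρ_c) r.
h = r (ρ_m − ρ_c) / ρ_c = 24.5 km × (3.36 − 2.72) / 2.72 = 5.76 km.

5.76 km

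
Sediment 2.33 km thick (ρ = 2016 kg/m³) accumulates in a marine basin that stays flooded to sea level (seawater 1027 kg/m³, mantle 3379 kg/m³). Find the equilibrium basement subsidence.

0.98 km

Submarine loading: the sediment displaces seawater, and the subsidence is in turn flooded, so s (ρ_m − ρ_w) = t (ρ_sed − ρ_w).
s = 2.33 km × (2016 − 1027) / (3379 − 1027) = 0.98 km.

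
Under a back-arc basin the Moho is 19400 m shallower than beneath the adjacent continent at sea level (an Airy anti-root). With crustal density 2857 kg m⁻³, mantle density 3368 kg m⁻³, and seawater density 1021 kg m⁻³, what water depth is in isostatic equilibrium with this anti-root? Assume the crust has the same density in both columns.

5400 m

Replacing a thickness d of crust by seawater at the top must be balanced by replacing crust with mantle at the base: d (ρ_c − ρ_w) = a (ρ_m − ρ_c).
d = a (ρ_m − ρ_c)/(ρ_c − ρ_w) = 19400 m × 511/1836 = 5400 m.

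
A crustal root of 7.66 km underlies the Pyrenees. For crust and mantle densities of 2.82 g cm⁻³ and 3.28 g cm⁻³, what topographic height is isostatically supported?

1.25 km

Isostatic balance requires: ρ_c h = (ρ_m − ρ_c) r.
h = r (ρ_m − ρ_c) / ρ_c = 7.66 km × (3.28 − 2.82) / 2.82 = 1.25 km.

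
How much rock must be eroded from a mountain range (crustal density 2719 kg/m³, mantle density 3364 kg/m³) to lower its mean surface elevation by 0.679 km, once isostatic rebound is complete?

3.54 km

Net drop Δ = e − u = e − e ρ_c/ρ_m = e (ρ_m − ρ_c)/ρ_m.
e = Δ ρ_m/(ρ_m − ρ_c) = 0.679 km × 3364/645 = 3.54 km.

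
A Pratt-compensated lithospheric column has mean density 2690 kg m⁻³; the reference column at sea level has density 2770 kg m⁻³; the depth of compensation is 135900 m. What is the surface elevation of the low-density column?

4040 m

ρ_ref D = ρ (D + h) → h = D (ρ_ref − ρ)/ρ.
h = 135900 m × (2770 − 2690)/2690 = 4040 m.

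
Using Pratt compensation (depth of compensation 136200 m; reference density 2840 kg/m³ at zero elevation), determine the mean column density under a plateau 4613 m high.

Pratt balance: ρ_ref D = ρ (D + h).
ρ = ρ_ref D/(D + h) = 2840 × 136200 m/(136200 m + 4613 m) = 2750 kg/m³.

2750 kg/m³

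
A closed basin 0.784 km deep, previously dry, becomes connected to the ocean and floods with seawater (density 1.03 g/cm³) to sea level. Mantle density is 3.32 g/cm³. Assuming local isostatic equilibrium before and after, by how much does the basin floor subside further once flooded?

0.353 km

After flooding the water column is d + s deep. Its weight must equal the weight of mantle displaced by the extra subsidence s: (d + s) ρ_w = s ρ_m.
s = d ρ_w / (ρ_m − ρ_w) = 0.784 km × 1.03/(3.32 − 1.03) = 0.353 km.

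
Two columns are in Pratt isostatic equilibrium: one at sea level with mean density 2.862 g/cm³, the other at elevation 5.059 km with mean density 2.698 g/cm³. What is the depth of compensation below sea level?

ρ_ref D = ρ (D + h) → D (ρ_ref − ρ) = ρ h.
D = ρ h/(ρ_ref − ρ) = 2.698 × 5.059 km/(2.862 − 2.698) = 83.2 km.

83.2 km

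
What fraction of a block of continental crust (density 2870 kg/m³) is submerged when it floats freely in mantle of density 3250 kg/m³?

88.3%

Submerged fraction = ρ_obj/ρ_fluid = 2870/3250 = 88.3%.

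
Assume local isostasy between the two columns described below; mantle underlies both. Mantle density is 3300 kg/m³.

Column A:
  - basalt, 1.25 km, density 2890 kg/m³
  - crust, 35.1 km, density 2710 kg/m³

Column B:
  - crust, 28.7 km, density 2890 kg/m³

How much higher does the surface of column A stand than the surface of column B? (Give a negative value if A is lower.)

For any compensation level in the mantle, the mantle terms cancel and isostasy reduces to e = (Σt_A − Σt_B) − (Σ(ρt)_A − Σ(ρt)_B) / ρ_m.
Σt_A = 36.35 km; Σt_B = 28.7 km; Σ(ρt)_A = 98733.5; Σ(ρt)_B = 82943 (in km·kg/m³).
e = (36.35 − 28.7) − (98733.5 − 82943) / 3300 = 2.87 km.

2.87 km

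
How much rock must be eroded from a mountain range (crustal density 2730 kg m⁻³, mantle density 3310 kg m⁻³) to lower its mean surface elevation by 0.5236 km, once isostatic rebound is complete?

2.99 km

Net drop Δ = e − u = e − e ρ_c/ρ_m = e (ρ_m − ρ_c)/ρ_m.
e = Δ ρ_m/(ρ_m − ρ_c) = 0.5236 km × 3310/580 = 2.99 km.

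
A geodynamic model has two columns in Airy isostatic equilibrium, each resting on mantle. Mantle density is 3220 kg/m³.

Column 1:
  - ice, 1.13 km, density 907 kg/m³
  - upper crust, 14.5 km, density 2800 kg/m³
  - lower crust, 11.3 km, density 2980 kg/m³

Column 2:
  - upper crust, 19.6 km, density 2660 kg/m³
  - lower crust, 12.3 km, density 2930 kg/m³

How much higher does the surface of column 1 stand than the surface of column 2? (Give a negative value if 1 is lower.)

−0.971 km

For any compensation level in the mantle, the mantle terms cancel and isostasy reduces to e = (Σt_1 − Σt_2) − (Σ(ρt)_1 − Σ(ρt)_2) / ρ_m.
Σt_1 = 26.93 km; Σt_2 = 31.9 km; Σ(ρt)_1 = 75298.91; Σ(ρt)_2 = 88175 (in km·kg/m³).
e = (26.93 − 31.9) − (75298.91 − 88175) / 3220 = −0.971 km.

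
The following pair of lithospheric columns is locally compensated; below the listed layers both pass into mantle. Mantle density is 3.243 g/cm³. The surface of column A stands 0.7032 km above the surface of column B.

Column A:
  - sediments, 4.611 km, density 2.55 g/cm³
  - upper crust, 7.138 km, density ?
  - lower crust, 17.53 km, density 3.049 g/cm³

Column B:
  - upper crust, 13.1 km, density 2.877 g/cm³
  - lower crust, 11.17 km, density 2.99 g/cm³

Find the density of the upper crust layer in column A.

Take the compensation level at the base of the deeper column (depth z_c below the surface of column A) and equate Σ ρ_i t_i down to z_c; mantle fills any gap and the z_c terms cancel.
Column A: 4.611×2.55 + 7.138×ρ + 17.53×3.049 + (z_c − 29.279)×3.243
Column B: 0.7032×0 + 13.1×2.877 + 11.17×2.99 + (z_c − 0.7032 − 24.27)×3.243
The z_c×3.243 term appears on both sides and cancels. Collect the known terms of each column as K = Σ(ρt)_known − 3.243 × (depth of known layers): K_A = 65.20702 − 3.243×29.279 = −29.744777; K_B = 71.087 − 3.243×(0.7032 + 24.27) = −9.9010876.
Balance: K_A + 7.138×ρ = K_B, so ρ = (K_B − K_A)/7.138 = 19.8437/7.138 = 2.78 g/cm³.

2.78 g/cm³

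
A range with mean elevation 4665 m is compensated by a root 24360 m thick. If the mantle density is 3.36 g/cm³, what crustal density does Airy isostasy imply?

ρ_c h = (ρ_m − ρ_c) r → ρ_c (h + r) = ρ_m r → ρ_c = ρ_m r / (h + r).
ρ_c = 3.36 × 24360 m / (4665 m + 24360 m) = 2.82 g/cm³.

2.82 g/cm³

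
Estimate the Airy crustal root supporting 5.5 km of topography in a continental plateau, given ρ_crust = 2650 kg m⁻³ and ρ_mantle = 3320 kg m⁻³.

In Airy isostatic equilibrium: the weight of the topography is balanced by the buoyancy of the root, ρ_c h = (ρ_m − ρ_c) r.
r = h · ρ_c / (ρ_m − ρ_c) = 5.5 km × 2650 / (3320 − 2650) = 21.8 km.

21.8 km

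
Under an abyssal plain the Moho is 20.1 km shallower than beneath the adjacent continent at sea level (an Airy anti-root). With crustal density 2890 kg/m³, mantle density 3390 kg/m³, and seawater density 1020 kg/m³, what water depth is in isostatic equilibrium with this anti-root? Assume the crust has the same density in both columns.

Replacing a thickness d of crust by seawater at the top must be balanced by replacing crust with mantle at the base: d (ρ_c − ρ_w) = a (ρ_m − ρ_c).
d = a (ρ_m − ρ_c)/(ρ_c − ρ_w) = 20.1 km × 500/1870 = 5.37 km.

5.37 km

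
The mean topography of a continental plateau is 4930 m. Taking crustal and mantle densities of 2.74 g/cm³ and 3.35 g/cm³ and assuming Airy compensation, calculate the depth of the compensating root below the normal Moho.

22100 m

For local isostatic compensation: the weight of the topography is balanced by the buoyancy of the root, ρ_c h = (ρ_m − ρ_c) r.
r = h · ρ_c / (ρ_m − ρ_c) = 4930 m × 2.74 / (3.35 − 2.74) = 22100 m.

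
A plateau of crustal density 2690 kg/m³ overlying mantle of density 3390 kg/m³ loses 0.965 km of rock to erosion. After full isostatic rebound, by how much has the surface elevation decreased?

Rebound u = e ρ_c/ρ_m = 0.965 km × 2690/3390 = 0.7657 km.
Net surface drop = e − u = 0.965 km − 0.7657 km = e (ρ_m − ρ_c)/ρ_m = 0.199 km.

0.199 km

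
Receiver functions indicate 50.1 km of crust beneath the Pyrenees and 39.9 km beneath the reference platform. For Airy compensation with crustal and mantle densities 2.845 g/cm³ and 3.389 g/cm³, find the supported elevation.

1.64 km

Excess crust Δ = 50.1 km − 39.9 km = 10.2 km, split between elevation h and root r with h + r = Δ.
Airy balance ρ_c h = (ρ_m − ρ_c) r gives r = h ρ_c/(ρ_m − ρ_c), so h (1 + ρ_c/(ρ_m − ρ_c)) = Δ, i.e. h = Δ (ρ_m − ρ_c)/ρ_m.
h = 10.2 km × 0.544/3.389 = 1.64 km.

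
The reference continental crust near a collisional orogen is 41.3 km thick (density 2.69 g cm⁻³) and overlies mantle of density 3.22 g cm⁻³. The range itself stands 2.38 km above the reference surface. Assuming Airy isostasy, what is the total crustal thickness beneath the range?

55.8 km

Root depth r = h ρ_c / (ρ_m − ρ_c) = 2.38 km × 2.69 / 0.53 = 12.08 km.
Total thickness = T + h + r = 41.3 km + 2.38 km + 12.08 km = 55.8 km.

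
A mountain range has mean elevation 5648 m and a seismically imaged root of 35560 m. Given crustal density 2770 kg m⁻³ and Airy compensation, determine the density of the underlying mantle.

Airy balance: ρ_c h = (ρ_m − ρ_c) r → ρ_m = ρ_c (1 + h/r).
ρ_m = 2770 × (1 + 5648 m/35560 m) = 3210 kg m⁻³.

3210 kg m⁻³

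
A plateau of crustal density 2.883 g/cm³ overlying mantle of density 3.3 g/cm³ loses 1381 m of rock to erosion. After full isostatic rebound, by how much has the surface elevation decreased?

Rebound u = e ρ_c/ρ_m = 1381 m × 2.883/3.3 = 1206 m.
Net surface drop = e − u = 1381 m − 1206 m = e (ρ_m − ρ_c)/ρ_m = 175 m.

175 m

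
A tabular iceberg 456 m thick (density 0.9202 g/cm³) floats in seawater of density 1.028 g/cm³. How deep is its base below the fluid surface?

Draft d = t ρ_obj/ρ_fluid = 456 m × 0.9202/1.028 = 408 m.

408 m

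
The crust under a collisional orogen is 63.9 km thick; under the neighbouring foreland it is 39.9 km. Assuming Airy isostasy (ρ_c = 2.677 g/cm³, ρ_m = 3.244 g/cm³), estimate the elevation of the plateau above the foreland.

4.19 km

Excess crust Δ = 63.9 km − 39.9 km = 24 km, split between elevation h and root r with h + r = Δ.
Airy balance ρ_c h = (ρ_m − ρ_c) r gives r = h ρ_c/(ρ_m − ρ_c), so h (1 + ρ_c/(ρ_m − ρ_c)) = Δ, i.e. h = Δ (ρ_m − ρ_c)/ρ_m.
h = 24 km × 0.567/3.244 = 4.19 km.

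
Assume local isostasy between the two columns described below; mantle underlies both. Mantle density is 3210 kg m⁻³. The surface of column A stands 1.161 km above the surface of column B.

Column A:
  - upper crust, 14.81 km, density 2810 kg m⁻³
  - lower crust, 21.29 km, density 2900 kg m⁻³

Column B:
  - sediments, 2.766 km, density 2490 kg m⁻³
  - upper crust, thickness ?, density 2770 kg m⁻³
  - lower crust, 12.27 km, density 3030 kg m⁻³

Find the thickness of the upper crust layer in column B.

Take the compensation level at the base of the deeper column (depth z_c below the surface of column A) and equate Σ ρ_i t_i down to z_c; mantle fills any gap and the z_c terms cancel.
Column A: 14.81×2810 + 21.29×2900 + (z_c − 36.1)×3210
Column B: 1.161×0 + 2.766×2490 + x×2770 + 12.27×3030 + (z_c − 1.161 − 15.036 − x)×3210
The z_c×3210 term appears on both sides and cancels. Collect the known terms of each column as K = Σ(ρt)_known − 3210 × (depth of known layers): K_A = 103357.1 − 3210×36.1 = −12523.9; K_B = 44065.44 − 3210×(1.161 + 15.036) = −7926.93.
Balance: K_A = K_B − x×(3210 − 2770), so x = (K_B − K_A)/(3210 − 2770) = 4596.97/440 = 10.4 km.

10.4 km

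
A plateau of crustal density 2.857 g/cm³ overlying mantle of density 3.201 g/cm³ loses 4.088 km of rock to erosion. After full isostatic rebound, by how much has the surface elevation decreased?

0.439 km

Rebound u = e ρ_c/ρ_m = 4.088 km × 2.857/3.201 = 3.649 km.
Net surface drop = e − u = 4.088 km − 3.649 km = e (ρ_m − ρ_c)/ρ_m = 0.439 km.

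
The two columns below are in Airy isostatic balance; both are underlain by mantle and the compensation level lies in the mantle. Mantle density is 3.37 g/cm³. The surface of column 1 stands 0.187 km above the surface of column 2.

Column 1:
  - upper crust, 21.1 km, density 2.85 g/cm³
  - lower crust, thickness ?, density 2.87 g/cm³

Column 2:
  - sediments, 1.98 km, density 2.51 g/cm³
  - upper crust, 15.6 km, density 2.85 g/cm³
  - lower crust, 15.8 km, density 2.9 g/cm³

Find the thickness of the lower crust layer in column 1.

13.8 km

Take the compensation level at the base of the deeper column (depth z_c below the surface of column 1) and equate Σ ρ_i t_i down to z_c; mantle fills any gap and the z_c terms cancel.
Column 1: 21.1×2.85 + x×2.87 + (z_c − 21.1 − x)×3.37
Column 2: 0.187×0 + 1.98×2.51 + 15.6×2.85 + 15.8×2.9 + (z_c − 0.187 − 33.38)×3.37
The z_c×3.37 term appears on both sides and cancels. Collect the known terms of each column as K = Σ(ρt)_known − 3.37 × (depth of known layers): K_1 = 60.135 − 3.37×21.1 = −10.972; K_2 = 95.2498 − 3.37×(0.187 + 33.38) = −17.87099.
Balance: K_1 − x×(3.37 − 2.87) = K_2, so x = (K_1 − K_2)/(3.37 − 2.87) = 6.89899/0.5 = 13.8 km.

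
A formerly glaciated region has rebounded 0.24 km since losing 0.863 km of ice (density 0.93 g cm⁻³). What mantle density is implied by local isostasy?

3.34 g cm⁻³

ρ_m = ρ_ice t / u = 0.93 × 0.863 km/0.24 km = 3.34 g cm⁻³.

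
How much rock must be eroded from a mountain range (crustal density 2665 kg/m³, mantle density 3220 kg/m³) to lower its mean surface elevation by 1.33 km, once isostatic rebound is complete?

7.72 km

Net drop Δ = e − u = e − e ρ_c/ρ_m = e (ρ_m − ρ_c)/ρ_m.
e = Δ ρ_m/(ρ_m − ρ_c) = 1.33 km × 3220/555 = 7.72 km.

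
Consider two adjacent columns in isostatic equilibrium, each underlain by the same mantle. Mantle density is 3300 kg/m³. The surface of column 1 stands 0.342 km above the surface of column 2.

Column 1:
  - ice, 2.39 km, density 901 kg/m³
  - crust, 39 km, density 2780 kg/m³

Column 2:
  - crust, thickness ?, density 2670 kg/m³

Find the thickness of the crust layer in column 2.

Take the compensation level at the base of the deeper column (depth z_c below the surface of column 1) and equate Σ ρ_i t_i down to z_c; mantle fills any gap and the z_c terms cancel.
Column 1: 2.39×901 + 39×2780 + (z_c − 41.39)×3300
Column 2: 0.342×0 + x×2670 + (z_c − 0.342 − 0 − x)×3300
The z_c×3300 term appears on both sides and cancels. Collect the known terms of each column as K = Σ(ρt)_known − 3300 × (depth of known layers): K_1 = 110573.39 − 3300×41.39 = −26013.61; K_2 = 0 − 3300×(0.342 + 0) = −1128.6.
Balance: K_1 = K_2 − x×(3300 − 2670), so x = (K_2 − K_1)/(3300 − 2670) = 24885/630 = 39.5 km.

39.5 km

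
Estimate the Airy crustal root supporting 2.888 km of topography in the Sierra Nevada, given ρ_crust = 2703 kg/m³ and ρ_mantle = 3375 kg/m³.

In Airy isostatic equilibrium: the weight of the topography is balanced by the buoyancy of the root, ρ_c h = (ρ_m − ρ_c) r.
r = h · ρ_c / (ρ_m − ρ_c) = 2.888 km × 2703 / (3375 − 2703) = 11.6 km.

11.6 km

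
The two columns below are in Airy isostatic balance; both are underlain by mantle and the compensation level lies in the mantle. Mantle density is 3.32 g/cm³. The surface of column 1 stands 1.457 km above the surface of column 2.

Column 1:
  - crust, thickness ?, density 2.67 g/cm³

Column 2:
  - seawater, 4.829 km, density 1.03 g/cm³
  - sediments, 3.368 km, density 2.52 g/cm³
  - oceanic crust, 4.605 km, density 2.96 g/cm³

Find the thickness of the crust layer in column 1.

31.2 km

Take the compensation level at the base of the deeper column (depth z_c below the surface of column 1) and equate Σ ρ_i t_i down to z_c; mantle fills any gap and the z_c terms cancel.
Column 1: x×2.67 + (z_c − 0 − x)×3.32
Column 2: 1.457×0 + 4.829×1.03 + 3.368×2.52 + 4.605×2.96 + (z_c − 1.457 − 12.802)×3.32
The z_c×3.32 term appears on both sides and cancels. Collect the known terms of each column as K = Σ(ρt)_known − 3.32 × (depth of known layers): K_1 = 0 − 3.32×0 = 0; K_2 = 27.09203 − 3.32×(1.457 + 12.802) = −20.24785.
Balance: K_1 − x×(3.32 − 2.67) = K_2, so x = (K_1 − K_2)/(3.32 − 2.67) = 20.2478/0.65 = 31.2 km.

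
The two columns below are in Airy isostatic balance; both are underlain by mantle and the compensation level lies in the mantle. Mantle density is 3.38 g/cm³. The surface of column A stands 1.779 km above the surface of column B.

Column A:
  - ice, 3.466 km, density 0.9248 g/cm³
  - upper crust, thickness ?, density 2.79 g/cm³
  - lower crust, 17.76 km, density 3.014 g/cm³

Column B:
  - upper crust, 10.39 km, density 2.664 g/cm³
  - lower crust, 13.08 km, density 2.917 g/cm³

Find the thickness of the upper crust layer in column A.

Take the compensation level at the base of the deeper column (depth z_c below the surface of column A) and equate Σ ρ_i t_i down to z_c; mantle fills any gap and the z_c terms cancel.
Column A: 3.466×0.9248 + x×2.79 + 17.76×3.014 + (z_c − 21.226 − x)×3.38
Column B: 1.779×0 + 10.39×2.664 + 13.08×2.917 + (z_c − 1.779 − 23.47)×3.38
The z_c×3.38 term appears on both sides and cancels. Collect the known terms of each column as K = Σ(ρt)_known − 3.38 × (depth of known layers): K_A = 56.7339968 − 3.38×21.226 = −15.0098832; K_B = 65.83332 − 3.38×(1.779 + 23.47) = −19.5083.
Balance: K_A − x×(3.38 − 2.79) = K_B, so x = (K_A − K_B)/(3.38 − 2.79) = 4.49842/0.59 = 7.62 km.

7.62 km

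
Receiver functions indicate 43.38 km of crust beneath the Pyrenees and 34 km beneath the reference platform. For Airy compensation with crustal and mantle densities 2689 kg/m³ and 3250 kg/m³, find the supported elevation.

Excess crust Δ = 43.38 km − 34 km = 9.38 km, split between elevation h and root r with h + r = Δ.
Airy balance ρ_c h = (ρ_m − ρ_c) r gives r = h ρ_c/(ρ_m − ρ_c), so h (1 + ρ_c/(ρ_m − ρ_c)) = Δ, i.e. h = Δ (ρ_m − ρ_c)/ρ_m.
h = 9.38 km × 561/3250 = 1.62 km.

1.62 km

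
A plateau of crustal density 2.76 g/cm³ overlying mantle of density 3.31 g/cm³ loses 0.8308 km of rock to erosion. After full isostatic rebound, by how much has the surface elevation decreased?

Rebound u = e ρ_c/ρ_m = 0.8308 km × 2.76/3.31 = 0.6928 km.
Net surface drop = e − u = 0.8308 km − 0.6928 km = e (ρ_m − ρ_c)/ρ_m = 0.138 km.

0.138 km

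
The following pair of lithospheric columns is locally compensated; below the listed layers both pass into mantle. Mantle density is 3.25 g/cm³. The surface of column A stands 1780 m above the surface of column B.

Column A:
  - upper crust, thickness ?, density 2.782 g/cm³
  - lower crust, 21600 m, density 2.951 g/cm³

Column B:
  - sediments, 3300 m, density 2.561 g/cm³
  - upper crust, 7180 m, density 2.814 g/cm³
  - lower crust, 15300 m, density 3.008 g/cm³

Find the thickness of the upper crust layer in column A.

Take the compensation level at the base of the deeper column (depth z_c below the surface of column A) and equate Σ ρ_i t_i down to z_c; mantle fills any gap and the z_c terms cancel.
Column A: x×2.782 + 21600×2.951 + (z_c − 21600 − x)×3.25
Column B: 1780×0 + 3300×2.561 + 7180×2.814 + 15300×3.008 + (z_c − 1780 − 25780)×3.25
The z_c×3.25 term appears on both sides and cancels. Collect the known terms of each column as K = Σ(ρt)_known − 3.25 × (depth of known layers): K_A = 63741.6 − 3.25×21600 = −6458.4; K_B = 74678.22 − 3.25×(1780 + 25780) = −14891.78.
Balance: K_A − x×(3.25 − 2.782) = K_B, so x = (K_A − K_B)/(3.25 − 2.782) = 8433.38/0.468 = 18000 m.

18000 m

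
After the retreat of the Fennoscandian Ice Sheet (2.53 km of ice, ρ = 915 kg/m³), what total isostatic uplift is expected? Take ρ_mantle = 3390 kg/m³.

0.683 km

Removing the load lets mantle flow back in; uplift u satisfies ρ_ice t = ρ_m u.
u = t ρ_ice/ρ_m = 2.53 km × 915/3390 = 0.683 km.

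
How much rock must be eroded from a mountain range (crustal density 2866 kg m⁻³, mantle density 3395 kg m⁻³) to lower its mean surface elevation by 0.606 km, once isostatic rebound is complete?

Net drop Δ = e − u = e − e ρ_c/ρ_m = e (ρ_m − ρ_c)/ρ_m.
e = Δ ρ_m/(ρ_m − ρ_c) = 0.606 km × 3395/529 = 3.89 km.

3.89 km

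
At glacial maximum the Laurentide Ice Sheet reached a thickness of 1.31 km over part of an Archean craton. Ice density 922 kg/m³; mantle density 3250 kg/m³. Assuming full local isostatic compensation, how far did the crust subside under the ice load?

0.372 km

Isostatic balance requires: the ice load ρ_ice t is balanced by mantle displaced below, ρ_m s.
s = t ρ_ice / ρ_m = 1.31 km × 922/3250 = 0.372 km.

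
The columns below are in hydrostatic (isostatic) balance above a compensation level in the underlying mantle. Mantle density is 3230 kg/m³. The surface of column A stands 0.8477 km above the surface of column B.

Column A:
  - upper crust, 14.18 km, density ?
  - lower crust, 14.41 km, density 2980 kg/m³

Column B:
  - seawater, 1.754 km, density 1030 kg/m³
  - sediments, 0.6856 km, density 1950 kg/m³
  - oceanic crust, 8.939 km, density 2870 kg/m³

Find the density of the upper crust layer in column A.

Take the compensation level at the base of the deeper column (depth z_c below the surface of column A) and equate Σ ρ_i t_i down to z_c; mantle fills any gap and the z_c terms cancel.
Column A: 14.18×ρ + 14.41×2980 + (z_c − 28.59)×3230
Column B: 0.8477×0 + 1.754×1030 + 0.6856×1950 + 8.939×2870 + (z_c − 0.8477 − 11.3786)×3230
The z_c×3230 term appears on both sides and cancels. Collect the known terms of each column as K = Σ(ρt)_known − 3230 × (depth of known layers): K_A = 42941.8 − 3230×28.59 = −49403.9; K_B = 28798.47 − 3230×(0.8477 + 11.3786) = −10692.479.
Balance: K_A + 14.18×ρ = K_B, so ρ = (K_B − K_A)/14.18 = 38711.4/14.18 = 2730 kg/m³.

2730 kg/m³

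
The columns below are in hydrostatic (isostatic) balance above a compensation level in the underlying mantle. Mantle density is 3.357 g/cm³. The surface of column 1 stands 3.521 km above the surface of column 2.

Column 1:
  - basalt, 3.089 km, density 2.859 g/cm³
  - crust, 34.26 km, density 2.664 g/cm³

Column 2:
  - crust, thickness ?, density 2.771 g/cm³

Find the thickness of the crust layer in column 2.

Take the compensation level at the base of the deeper column (depth z_c below the surface of column 1) and equate Σ ρ_i t_i down to z_c; mantle fills any gap and the z_c terms cancel.
Column 1: 3.089×2.859 + 34.26×2.664 + (z_c − 37.349)×3.357
Column 2: 3.521×0 + x×2.771 + (z_c − 3.521 − 0 − x)×3.357
The z_c×3.357 term appears on both sides and cancels. Collect the known terms of each column as K = Σ(ρt)_known − 3.357 × (depth of known layers): K_1 = 100.100091 − 3.357×37.349 = −25.280502; K_2 = 0 − 3.357×(3.521 + 0) = −11.819997.
Balance: K_1 = K_2 − x×(3.357 − 2.771), so x = (K_2 − K_1)/(3.357 − 2.771) = 13.4605/0.586 = 23 km.

23 km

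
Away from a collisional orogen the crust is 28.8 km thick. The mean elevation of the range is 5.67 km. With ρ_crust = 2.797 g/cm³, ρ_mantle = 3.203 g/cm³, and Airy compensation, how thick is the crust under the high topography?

Root depth r = h ρ_c / (ρ_m − ρ_c) = 5.67 km × 2.797 / 0.406 = 39.06 km.
Total thickness = T + h + r = 28.8 km + 5.67 km + 39.06 km = 73.5 km.

73.5 km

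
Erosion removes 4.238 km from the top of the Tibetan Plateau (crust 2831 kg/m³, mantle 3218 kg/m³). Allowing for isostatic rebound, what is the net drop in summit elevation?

Rebound u = e ρ_c/ρ_m = 4.238 km × 2831/3218 = 3.728 km.
Net surface drop = e − u = 4.238 km − 3.728 km = e (ρ_m − ρ_c)/ρ_m = 0.51 km.

0.51 km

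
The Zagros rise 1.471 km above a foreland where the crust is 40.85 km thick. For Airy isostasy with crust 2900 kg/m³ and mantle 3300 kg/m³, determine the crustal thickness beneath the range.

Root depth r = h ρ_c / (ρ_m − ρ_c) = 1.471 km × 2900 / 400 = 10.66 km.
Total thickness = T + h + r = 40.85 km + 1.471 km + 10.66 km = 53 km.

53 km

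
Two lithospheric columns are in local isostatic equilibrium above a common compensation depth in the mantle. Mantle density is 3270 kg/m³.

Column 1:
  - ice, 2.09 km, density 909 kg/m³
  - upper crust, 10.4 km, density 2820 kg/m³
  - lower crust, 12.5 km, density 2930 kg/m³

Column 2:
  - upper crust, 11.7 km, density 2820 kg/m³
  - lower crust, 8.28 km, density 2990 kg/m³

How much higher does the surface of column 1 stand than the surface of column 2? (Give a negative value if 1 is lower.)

For any compensation level in the mantle, the mantle terms cancel and isostasy reduces to e = (Σt_1 − Σt_2) − (Σ(ρt)_1 − Σ(ρt)_2) / ρ_m.
Σt_1 = 24.99 km; Σt_2 = 19.98 km; Σ(ρt)_1 = 67852.81; Σ(ρt)_2 = 57751.2 (in km·kg/m³).
e = (24.99 − 19.98) − (67852.81 − 57751.2) / 3270 = 1.92 km.

1.92 km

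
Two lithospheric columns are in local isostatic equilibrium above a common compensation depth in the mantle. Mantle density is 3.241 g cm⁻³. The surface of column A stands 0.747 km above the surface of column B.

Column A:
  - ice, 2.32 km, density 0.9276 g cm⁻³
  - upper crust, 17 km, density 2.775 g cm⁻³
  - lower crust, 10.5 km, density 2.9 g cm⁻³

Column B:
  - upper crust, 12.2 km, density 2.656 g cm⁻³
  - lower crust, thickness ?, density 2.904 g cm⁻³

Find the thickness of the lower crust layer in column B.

21.7 km

Take the compensation level at the base of the deeper column (depth z_c below the surface of column A) and equate Σ ρ_i t_i down to z_c; mantle fills any gap and the z_c terms cancel.
Column A: 2.32×0.9276 + 17×2.775 + 10.5×2.9 + (z_c − 29.82)×3.241
Column B: 0.747×0 + 12.2×2.656 + x×2.904 + (z_c − 0.747 − 12.2 − x)×3.241
The z_c×3.241 term appears on both sides and cancels. Collect the known terms of each column as K = Σ(ρt)_known − 3.241 × (depth of known layers): K_A = 79.777032 − 3.241×29.82 = −16.869588; K_B = 32.4032 − 3.241×(0.747 + 12.2) = −9.558027.
Balance: K_A = K_B − x×(3.241 − 2.904), so x = (K_B − K_A)/(3.241 − 2.904) = 7.31156/0.337 = 21.7 km.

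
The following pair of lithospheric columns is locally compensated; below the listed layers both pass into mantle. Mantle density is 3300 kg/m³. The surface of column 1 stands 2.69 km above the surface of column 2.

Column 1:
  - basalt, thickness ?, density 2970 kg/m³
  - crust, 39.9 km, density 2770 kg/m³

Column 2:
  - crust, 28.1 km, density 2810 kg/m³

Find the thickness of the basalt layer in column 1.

Take the compensation level at the base of the deeper column (depth z_c below the surface of column 1) and equate Σ ρ_i t_i down to z_c; mantle fills any gap and the z_c terms cancel.
Column 1: x×2970 + 39.9×2770 + (z_c − 39.9 − x)×3300
Column 2: 2.69×0 + 28.1×2810 + (z_c − 2.69 − 28.1)×3300
The z_c×3300 term appears on both sides and cancels. Collect the known terms of each column as K = Σ(ρt)_known − 3300 × (depth of known layers): K_1 = 110523 − 3300×39.9 = −21147; K_2 = 78961 − 3300×(2.69 + 28.1) = −22646.
Balance: K_1 − x×(3300 − 2970) = K_2, so x = (K_1 − K_2)/(3300 − 2970) = 1499/330 = 4.54 km.

4.54 km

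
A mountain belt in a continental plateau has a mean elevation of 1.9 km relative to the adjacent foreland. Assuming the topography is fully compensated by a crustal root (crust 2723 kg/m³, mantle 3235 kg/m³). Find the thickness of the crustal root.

Balancing pressure at the compensation depth: the weight of the topography is balanced by the buoyancy of the root, ρ_c h = (ρ_m − ρ_c) r.
r = h · ρ_c / (ρ_m − ρ_c) = 1.9 km × 2723 / (3235 − 2723) = 10.1 km.

10.1 km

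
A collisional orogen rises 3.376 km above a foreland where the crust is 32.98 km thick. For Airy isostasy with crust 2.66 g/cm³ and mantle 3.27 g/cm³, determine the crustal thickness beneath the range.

Root depth r = h ρ_c / (ρ_m − ρ_c) = 3.376 km × 2.66 / 0.61 = 14.72 km.
Total thickness = T + h + r = 32.98 km + 3.376 km + 14.72 km = 51.1 km.

51.1 km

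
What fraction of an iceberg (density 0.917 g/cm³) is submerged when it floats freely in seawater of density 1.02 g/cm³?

89.9%

Submerged fraction = ρ_obj/ρ_fluid = 0.917/1.02 = 89.9%.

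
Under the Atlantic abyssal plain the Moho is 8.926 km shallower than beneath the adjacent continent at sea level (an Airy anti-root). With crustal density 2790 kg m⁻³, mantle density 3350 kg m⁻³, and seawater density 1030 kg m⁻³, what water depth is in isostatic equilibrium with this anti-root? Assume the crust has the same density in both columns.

Replacing a thickness d of crust by seawater at the top must be balanced by replacing crust with mantle at the base: d (ρ_c − ρ_w) = a (ρ_m − ρ_c).
d = a (ρ_m − ρ_c)/(ρ_c − ρ_w) = 8.926 km × 560/1760 = 2.84 km.

2.84 km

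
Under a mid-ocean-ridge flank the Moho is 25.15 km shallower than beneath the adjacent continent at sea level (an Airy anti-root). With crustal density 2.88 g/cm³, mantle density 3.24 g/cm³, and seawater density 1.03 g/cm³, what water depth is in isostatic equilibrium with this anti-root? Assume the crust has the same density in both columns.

4.89 km

Replacing a thickness d of crust by seawater at the top must be balanced by replacing crust with mantle at the base: d (ρ_c − ρ_w) = a (ρ_m − ρ_c).
d = a (ρ_m − ρ_c)/(ρ_c − ρ_w) = 25.15 km × 0.36/1.85 = 4.89 km.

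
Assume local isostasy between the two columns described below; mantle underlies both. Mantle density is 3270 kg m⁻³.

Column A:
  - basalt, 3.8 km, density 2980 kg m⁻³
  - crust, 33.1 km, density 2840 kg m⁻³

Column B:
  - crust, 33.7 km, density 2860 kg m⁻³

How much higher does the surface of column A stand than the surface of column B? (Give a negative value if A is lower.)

For any compensation level in the mantle, the mantle terms cancel and isostasy reduces to e = (Σt_A − Σt_B) − (Σ(ρt)_A − Σ(ρt)_B) / ρ_m.
Σt_A = 36.9 km; Σt_B = 33.7 km; Σ(ρt)_A = 105328; Σ(ρt)_B = 96382 (in km·kg m⁻³).
e = (36.9 − 33.7) − (105328 − 96382) / 3270 = 0.464 km.

0.464 km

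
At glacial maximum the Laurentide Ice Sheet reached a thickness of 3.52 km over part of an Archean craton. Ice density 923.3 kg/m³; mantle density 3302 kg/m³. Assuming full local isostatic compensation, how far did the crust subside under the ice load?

For local isostatic compensation: the ice load ρ_ice t is balanced by mantle displaced below, ρ_m s.
s = t ρ_ice / ρ_m = 3.52 km × 923.3/3302 = 0.984 km.

0.984 km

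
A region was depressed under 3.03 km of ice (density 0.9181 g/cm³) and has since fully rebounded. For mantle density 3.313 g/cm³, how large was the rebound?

0.84 km

Removing the load lets mantle flow back in; uplift u satisfies ρ_ice t = ρ_m u.
u = t ρ_ice/ρ_m = 3.03 km × 0.9181/3.313 = 0.84 km.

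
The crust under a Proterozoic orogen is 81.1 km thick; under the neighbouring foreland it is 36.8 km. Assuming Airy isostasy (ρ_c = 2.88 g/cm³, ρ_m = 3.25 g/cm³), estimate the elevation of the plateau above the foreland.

Excess crust Δ = 81.1 km − 36.8 km = 44.3 km, split between elevation h and root r with h + r = Δ.
Airy balance ρ_c h = (ρ_m − ρ_c) r gives r = h ρ_c/(ρ_m − ρ_c), so h (1 + ρ_c/(ρ_m − ρ_c)) = Δ, i.e. h = Δ (ρ_m − ρ_c)/ρ_m.
h = 44.3 km × 0.37/3.25 = 5.04 km.

5.04 km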